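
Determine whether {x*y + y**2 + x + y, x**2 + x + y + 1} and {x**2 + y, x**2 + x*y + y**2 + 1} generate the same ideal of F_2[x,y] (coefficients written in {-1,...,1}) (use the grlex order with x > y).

No, the ideals differ.

Equality of ideals is decidable: compute both reduced Gröbner bases (unique for the ordering) and check whether they agree.
Buchberger on the first generating set:
f_1 = x*y + y**2 + x + y, LT = x*y.
f_2 = x**2 + x + y + 1, LT = x**2.

S(f_1,f_2): lcm = x**2*y. S = x*y**2 + x**2 + y**2 + y.
  leading term x*y**2: subtract (y)·f_1 from x*y**2 + x**2 + y**2 + y → y**3 + x**2 + x*y + y
  leading term y**3: no divisor's leading term divides it; move y**3 to the remainder.
  leading term x**2: subtract (1)·f_2 from x**2 + x*y + y → x*y + x + 1
  leading term x*y: subtract (1)·f_1 from x*y + x + 1 → y**2 + y + 1
  leading term y**2: no divisor's leading term divides it; move y**2 to the remainder.
  leading term y: no divisor's leading term divides it; move y to the remainder.
  leading term 1: no divisor's leading term divides it; move 1 to the remainder.
  remainder y**3 + y**2 + y + 1 ≠ 0; add g_3 = y**3 + y**2 + y + 1 to the basis.

S(f_1,g_3): lcm = x*y**3. S = y**4 + y**3 + x*y + x.
  leading term y**4: subtract (y)·g_3 from y**4 + y**3 + x*y + x → x*y + y**2 + x + y
  leading term x*y: subtract (1)·f_1 from x*y + y**2 + x + y → 0
  remainder 0.

S(f_2,g_3): leading monomials are coprime, so the S-polynomial reduces to 0 (Buchberger's first criterion).
Every S-polynomial of the final basis reduces to 0, so we have a Gröbner basis.
Inter-reduce: drop elements whose leading term is divisible by another's, tail-reduce, and make monic.
Reduced Gröbner basis: {y**3 + y**2 + y + 1, x**2 + x + y + 1, x*y + y**2 + x + y}.

Buchberger on the second generating set:
h_1 = x**2 + y, LT = x**2.
h_2 = x**2 + x*y + y**2 + 1, LT = x**2.

S(h_1,h_2): lcm = x**2. S = x*y + y**2 + y + 1.
  leading term x*y: no divisor's leading term divides it; move x*y to the remainder.
  leading term y**2: no divisor's leading term divides it; move y**2 to the remainder.
  leading term y: no divisor's leading term divides it; move y to the remainder.
  leading term 1: no divisor's leading term divides it; move 1 to the remainder.
  remainder x*y + y**2 + y + 1 ≠ 0; add k_3 = x*y + y**2 + y + 1 to the basis.

S(h_1,k_3): lcm = x**2*y. S = x*y**2 + x*y + y**2 + x.
  leading term x*y**2: subtract (y)·k_3 from x*y**2 + x*y + y**2 + x → y**3 + x*y + x + y
  leading term y**3: no divisor's leading term divides it; move y**3 to the remainder.
  leading term x*y: subtract (1)·k_3 from x*y + x + y → y**2 + x + 1
  leading term y**2: no divisor's leading term divides it; move y**2 to the remainder.
  leading term x: no divisor's leading term divides it; move x to the remainder.
  leading term 1: no divisor's leading term divides it; move 1 to the remainder.
  remainder y**3 + y**2 + x + 1 ≠ 0; add k_4 = y**3 + y**2 + x + 1 to the basis.

S(h_2,k_3): lcm = x**2*y. S = y**3 + x*y + x + y.
  leading term y**3: subtract (1)·k_4 from y**3 + x*y + x + y → x*y + y**2 + y + 1
  leading term x*y: subtract (1)·k_3 from x*y + y**2 + y + 1 → 0
  remainder 0.

S(h_1,k_4): leading monomials are coprime, so the S-polynomial reduces to 0 (Buchberger's first criterion).
S(h_2,k_4): leading monomials are coprime, so the S-polynomial reduces to 0 (Buchberger's first criterion).
S(k_3,k_4): lcm = x*y**3. S = y**4 + x*y**2 + y**3 + x**2 + y**2 + x.
  leading term y**4: subtract (y)·k_4 from y**4 + x*y**2 + y**3 + x**2 + y**2 + x → x*y**2 + x**2 + x*y + y**2 + x + y
  leading term x*y**2: subtract (y)·k_3 from x*y**2 + x**2 + x*y + y**2 + x + y → y**3 + x**2 + x*y + x
  leading term y**3: subtract (1)·k_4 from y**3 + x**2 + x*y + x → x**2 + x*y + y**2 + 1
  leading term x**2: subtract (1)·h_1 from x**2 + x*y + y**2 + 1 → x*y + y**2 + y + 1
  leading term x*y: subtract (1)·k_3 from x*y + y**2 + y + 1 → 0
  remainder 0.

Every S-polynomial of the final basis reduces to 0, so we have a Gröbner basis.
Inter-reduce: drop elements whose leading term is divisible by another's, tail-reduce, and make monic.
Reduced Gröbner basis: {y**3 + y**2 + x + 1, x**2 + y, x*y + y**2 + y + 1}.

These differ, so the ideals are not equal.
The same test decides containment: I ⊆ J iff every generator of I reduces to 0 modulo a Gröbner basis of J.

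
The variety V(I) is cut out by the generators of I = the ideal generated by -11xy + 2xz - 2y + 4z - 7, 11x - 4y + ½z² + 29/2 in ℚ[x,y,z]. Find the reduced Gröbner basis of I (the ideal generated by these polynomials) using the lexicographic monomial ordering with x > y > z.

f_1 = -11xy + 2xz - 2y + 4z - 7, LT = xy.
f_2 = 11x - 4y + ½z² + 29/2, LT = x.

S(f_1,f_2): lcm = xy. S = -2/11xz + 4/11y² - 1/22yz² - 25/22y - 4/11z + 7/11.
  leading term xz: subtract (-2/121z)·f_2 from -2/11xz + 4/11y² - 1/22yz² - 25/22y - 4/11z + 7/11 → 4/11y² - 1/22yz² - 8/121yz - 25/22y + 1/121z³ - 15/121z + 7/11
  leading term y²: no divisor's leading term divides it; move 4/11y² to the remainder.
  leading term yz²: no divisor's leading term divides it; move -1/22yz² to the remainder.
  leading term yz: no divisor's leading term divides it; move -8/121yz to the remainder.
  leading term y: no divisor's leading term divides it; move -25/22y to the remainder.
  leading term z³: no divisor's leading term divides it; move 1/121z³ to the remainder.
  leading term z: no divisor's leading term divides it; move -15/121z to the remainder.
  leading term 1: no divisor's leading term divides it; move 7/11 to the remainder.
  remainder 4/11y² - 1/22yz² - 8/121yz - 25/22y + 1/121z³ - 15/121z + 7/11 ≠ 0; add g_3 = 4/11y² - 1/22yz² - 8/121yz - 25/22y + 1/121z³ - 15/121z + 7/11 to the basis.

The other S-polynomials (S(f_1,g_3), S(f_2,g_3)) all reduce to 0 modulo the current basis, so we have a Gröbner basis.
Inter-reduce: drop elements whose leading term is divisible by another's, tail-reduce, and make monic.

G = {x - 4/11y + 1/22z² + 29/22, y² - ⅛yz² - 2/11yz - 25/8y + 1/44z³ - 15/44z + 7/4}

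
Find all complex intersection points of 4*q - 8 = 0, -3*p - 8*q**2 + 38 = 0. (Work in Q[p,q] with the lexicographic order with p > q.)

Compute a lex Gröbner basis by Buchberger's algorithm.
f_1 = 4*q - 8, LT = q.
f_2 = -3*p - 8*q**2 + 38, LT = p.

The S-polynomials (S(f_1,f_2)) all reduce to 0 modulo the current basis, so we have a Gröbner basis.
Inter-reduce: drop elements whose leading term is divisible by another's, tail-reduce, and make monic.
Reduced Gröbner basis: {p - 2, q - 2}.

A lex Gröbner basis eliminates variables successively. Here q - 2 depends only on q, with roots {2}; lifting each root through the earlier basis elements recovers the full solutions.
  q = 2: the earlier basis element becomes p - 2 = 0, giving p = 2 — point (2, 2).
Zero-dimensionality of the ideal guarantees finitely many solutions over ℂ.

{(2, 2)}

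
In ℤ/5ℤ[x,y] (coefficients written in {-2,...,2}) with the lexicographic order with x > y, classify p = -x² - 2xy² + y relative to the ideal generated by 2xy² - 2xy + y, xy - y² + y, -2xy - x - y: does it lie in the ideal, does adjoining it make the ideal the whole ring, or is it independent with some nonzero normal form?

First compute the reduced Gröbner basis of I by Buchberger's algorithm.
f_1 = 2xy² - 2xy + y, LT = xy².
f_2 = xy - y² + y, LT = xy.
f_3 = -2xy - x - y, LT = xy.

S(f_1,f_2): lcm = xy². S = -xy + y³ - y² - 2y.
  reduce S modulo (f_1, f_2, f_3):
  remainder y³ - 2y² - y ≠ 0; add h_4 = y³ - 2y² - y to the basis.

S(f_1,f_3): lcm = xy². S = xy + 2y² - 2y.
  reduce S modulo (f_1, f_2, f_3, h_4):
  remainder -2y² + 2y ≠ 0; add h_5 = -2y² + 2y to the basis.

S(f_2,f_3): lcm = xy. S = 2x - y² - 2y.
  reduce S modulo (f_1, f_2, f_3, h_4, h_5):
  remainder 2x + 2y ≠ 0; add h_6 = 2x + 2y to the basis.

S(f_3,h_4): lcm = xy³. S = xy - 2y³.
  reduce S modulo (f_1, f_2, f_3, h_4, h_5, h_6):
  remainder -y ≠ 0; add h_7 = -y to the basis.

The other S-polynomials (S(f_1,h_4), S(f_2,h_4), S(f_1,h_5), S(f_2,h_5), S(f_3,h_5), S(h_4,h_5), S(f_1,h_6), S(f_2,h_6), S(f_3,h_6), S(h_4,h_6), S(h_5,h_6), S(f_1,h_7), S(f_2,h_7), S(f_3,h_7), S(h_4,h_7), S(h_5,h_7), S(h_6,h_7)) all reduce to 0 modulo the current basis, so we have a Gröbner basis.
Inter-reduce: drop elements whose leading term is divisible by another's, tail-reduce, and make monic.
Reduced Gröbner basis: {x, y}.
Label its elements g_1 = x, g_2 = y.

Reduce p = -x² - 2xy² + y modulo G:
  leading term x²: subtract (-x)·g_1 from -x² - 2xy² + y → -2xy² + y
  leading term xy²: subtract (-2y²)·g_1 from -2xy² + y → y
  leading term y: subtract (1)·g_2 from y → 0
  normal form = 0.
Since the normal form is 0, p ∈ I.

-x² - 2xy² + y lies in I (it reduces to 0).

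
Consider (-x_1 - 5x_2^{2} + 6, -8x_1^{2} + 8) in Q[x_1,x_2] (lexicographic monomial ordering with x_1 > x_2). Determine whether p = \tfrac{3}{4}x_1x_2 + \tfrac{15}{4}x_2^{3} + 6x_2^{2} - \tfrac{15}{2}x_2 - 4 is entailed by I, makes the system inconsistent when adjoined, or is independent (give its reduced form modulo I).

Adjoining \tfrac{3}{4}x_1x_2 + \tfrac{15}{4}x_2^{3} + 6x_2^{2} - \tfrac{15}{2}x_2 - 4 makes the ideal the whole ring: the system is inconsistent.

First compute the reduced Gröbner basis of I by Buchberger's algorithm.
f_1 = -x_1 - 5x_2^{2} + 6, LT = x_1.
f_2 = -8x_1^{2} + 8, LT = x_1^{2}.

S(f_1,f_2): lcm = x_1^{2}. S = 5x_1x_2^{2} - 6x_1 + 1.
  reduce S modulo (f_1, f_2):
  remainder -25x_2^{4} + 60x_2^{2} - 35 ≠ 0; add h_3 = -25x_2^{4} + 60x_2^{2} - 35 to the basis.

The other S-polynomials (S(f_1,h_3), S(f_2,h_3)) all reduce to 0 modulo the current basis, so we have a Gröbner basis.
Inter-reduce: drop elements whose leading term is divisible by another's, tail-reduce, and make monic.
Reduced Gröbner basis: {x_1 + 5x_2^{2} - 6, x_2^{4} - \tfrac{12}{5}x_2^{2} + \tfrac{7}{5}}.
Label its elements g_1 = x_1 + 5x_2^{2} - 6, g_2 = x_2^{4} - \tfrac{12}{5}x_2^{2} + \tfrac{7}{5}.

Reduce p = \tfrac{3}{4}x_1x_2 + \tfrac{15}{4}x_2^{3} + 6x_2^{2} - \tfrac{15}{2}x_2 - 4 modulo G:
  leading term x_1x_2: subtract (\tfrac{3}{4}x_2)·g_1 from \tfrac{3}{4}x_1x_2 + \tfrac{15}{4}x_2^{3} + 6x_2^{2} - \tfrac{15}{2}x_2 - 4 → 6x_2^{2} - 3x_2 - 4
  leading term x_2^{2}: no divisor's leading term divides it; move 6x_2^{2} to the remainder.
  leading term x_2: no divisor's leading term divides it; move -3x_2 to the remainder.
  leading term 1: no divisor's leading term divides it; move -4 to the remainder.
  normal form = 6x_2^{2} - 3x_2 - 4.
The normal form is nonzero, so p ∉ I. Since p minus its normal form lies in I, I + (p) = I + (r) where r = 6x_2^{2} - 3x_2 - 4; decide whether this ideal is the whole ring.
Run Buchberger on G together with r (pairs among the g_i already reduce to 0 since G is a Gröbner basis):
g_1 = x_1 + 5x_2^{2} - 6, LT = x_1.
g_2 = x_2^{4} - \tfrac{12}{5}x_2^{2} + \tfrac{7}{5}, LT = x_2^{4}.
r = 6x_2^{2} - 3x_2 - 4, LT = x_2^{2}.

S(g_2,r): lcm = x_2^{4}. S = \tfrac{1}{2}x_2^{3} - \tfrac{26}{15}x_2^{2} + \tfrac{7}{5}.
  reduce S modulo (g_1, g_2, r):
  remainder -\tfrac{49}{120}x_2 + \tfrac{37}{90} ≠ 0; add m_4 = -\tfrac{49}{120}x_2 + \tfrac{37}{90} to the basis.

S(g_2,m_4): lcm = x_2^{4}. S = \tfrac{148}{147}x_2^{3} - \tfrac{12}{5}x_2^{2} + \tfrac{7}{5}.
  reduce S modulo (g_1, g_2, r, m_4):
  remainder -\tfrac{9295}{64827} ≠ 0; add m_5 = -\tfrac{9295}{64827} to the basis.

The other S-polynomials (S(g_1,g_2), S(g_1,r), S(g_1,m_4), S(r,m_4), S(g_1,m_5), S(g_2,m_5), S(r,m_5), S(m_4,m_5)) all reduce to 0 modulo the current basis, so we have a Gröbner basis.
Inter-reduce: drop elements whose leading term is divisible by another's, tail-reduce, and make monic.
Reduced Gröbner basis: {1}.
The reduced Gröbner basis of I + (p) is {1}: the ideal is the whole ring, so the enlarged system has no common solution — adjoining p is inconsistent.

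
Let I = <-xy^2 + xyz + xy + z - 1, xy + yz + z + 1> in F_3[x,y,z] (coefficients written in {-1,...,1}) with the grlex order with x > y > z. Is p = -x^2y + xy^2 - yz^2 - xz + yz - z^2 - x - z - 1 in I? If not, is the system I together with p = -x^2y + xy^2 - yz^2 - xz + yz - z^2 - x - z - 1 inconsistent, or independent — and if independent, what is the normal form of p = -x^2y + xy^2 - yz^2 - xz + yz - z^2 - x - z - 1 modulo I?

-x^2y + xy^2 - yz^2 - xz + yz - z^2 - x - z - 1 lies in I (it reduces to 0).

First compute the reduced Gröbner basis of I by Buchberger's algorithm.
f_1 = -xy^2 + xyz + xy + z - 1, LT = xy^2.
f_2 = xy + yz + z + 1, LT = xy.

S(f_1,f_2): lcm = xy^2. S = -xyz - y^2z - xy - yz - y - z + 1.
  leading term xyz: subtract (-z)·f_2 from -xyz - y^2z - xy - yz - y - z + 1 → -y^2z + yz^2 - xy - yz + z^2 - y + 1
  leading term y^2z: no divisor's leading term divides it; move -y^2z to the remainder.
  leading term yz^2: no divisor's leading term divides it; move yz^2 to the remainder.
  leading term xy: subtract (-1)·f_2 from -xy - yz + z^2 - y + 1 → z^2 - y + z - 1
  leading term z^2: no divisor's leading term divides it; move z^2 to the remainder.
  leading term y: no divisor's leading term divides it; move -y to the remainder.
  leading term z: no divisor's leading term divides it; move z to the remainder.
  leading term 1: no divisor's leading term divides it; move -1 to the remainder.
  remainder -y^2z + yz^2 + z^2 - y + z - 1 ≠ 0; add h_3 = -y^2z + yz^2 + z^2 - y + z - 1 to the basis.

S(f_1,h_3): lcm = xy^2z. S = -xyz + xz^2 - xy + xz - z^2 - x + z.
  leading term xyz: subtract (-z)·f_2 from -xyz + xz^2 - xy + xz - z^2 - x + z → xz^2 + yz^2 - xy + xz - x - z
  leading term xz^2: no divisor's leading term divides it; move xz^2 to the remainder.
  leading term yz^2: no divisor's leading term divides it; move yz^2 to the remainder.
  leading term xy: subtract (-1)·f_2 from -xy + xz - x - z → xz + yz - x + 1
  leading term xz: no divisor's leading term divides it; move xz to the remainder.
  leading term yz: no divisor's leading term divides it; move yz to the remainder.
  leading term x: no divisor's leading term divides it; move -x to the remainder.
  leading term 1: no divisor's leading term divides it; move 1 to the remainder.
  remainder xz^2 + yz^2 + xz + yz - x + 1 ≠ 0; add h_4 = xz^2 + yz^2 + xz + yz - x + 1 to the basis.

The other S-polynomials (S(f_2,h_3), S(f_1,h_4), S(f_2,h_4), S(h_3,h_4)) all reduce to 0 modulo the current basis, so we have a Gröbner basis.
Inter-reduce: drop elements whose leading term is divisible by another's, tail-reduce, and make monic.
Reduced Gröbner basis: {xz^2 + yz^2 + xz + yz - x + 1, y^2z - yz^2 - z^2 + y - z + 1, xy + yz + z + 1}.
Label its elements g_1 = xz^2 + yz^2 + xz + yz - x + 1, g_2 = y^2z - yz^2 - z^2 + y - z + 1, g_3 = xy + yz + z + 1.

Reduce p = -x^2y + xy^2 - yz^2 - xz + yz - z^2 - x - z - 1 modulo G:
  leading term x^2y: subtract (-x)·g_3 from -x^2y + xy^2 - yz^2 - xz + yz - z^2 - x - z - 1 → xy^2 + xyz - yz^2 + yz - z^2 - z - 1
  leading term xy^2: subtract (y)·g_3 from xy^2 + xyz - yz^2 + yz - z^2 - z - 1 → xyz - y^2z - yz^2 - z^2 - y - z - 1
  leading term xyz: subtract (z)·g_3 from xyz - y^2z - yz^2 - z^2 - y - z - 1 → -y^2z + yz^2 + z^2 - y + z - 1
  leading term y^2z: subtract (-1)·g_2 from -y^2z + yz^2 + z^2 - y + z - 1 → 0
  normal form = 0.
Since the normal form is 0, p ∈ I.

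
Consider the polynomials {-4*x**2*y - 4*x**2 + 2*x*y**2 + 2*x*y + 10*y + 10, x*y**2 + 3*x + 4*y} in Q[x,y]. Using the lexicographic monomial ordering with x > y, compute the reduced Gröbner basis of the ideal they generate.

f_1 = -4*x**2*y - 4*x**2 + 2*x*y**2 + 2*x*y + 10*y + 10, LT = x**2*y.
f_2 = x*y**2 + 3*x + 4*y, LT = x*y**2.

S(f_1,f_2): lcm = x**2*y**2. S = x**2*y - 3*x**2 - 1/2*x*y**3 - 1/2*x*y**2 - 4*x*y - 5/2*y**2 - 5/2*y.
  reduce S modulo (f_1, f_2):
  remainder -4*x**2 - 2*x*y - 1/2*y**2 + 5/2 ≠ 0; add g_3 = -4*x**2 - 2*x*y - 1/2*y**2 + 5/2 to the basis.

S(f_1,g_3): lcm = x**2*y. S = x**2 - x*y**2 - 1/2*x*y - 1/8*y**3 - 15/8*y - 5/2.
  reduce S modulo (f_1, f_2, g_3):
  remainder -x*y + 3*x - 1/8*y**3 - 1/8*y**2 + 17/8*y - 15/8 ≠ 0; add g_4 = -x*y + 3*x - 1/8*y**3 - 1/8*y**2 + 17/8*y - 15/8 to the basis.

S(f_2,g_3): lcm = x**2*y**2. S = 3*x**2 - 1/2*x*y**3 + 4*x*y - 1/8*y**4 + 5/8*y**2.
  reduce S modulo (f_1, f_2, g_3, g_4):
  remainder 12*x - 1/8*y**4 - 1/2*y**3 + 7/4*y**2 + 17/2*y - 45/8 ≠ 0; add g_5 = 12*x - 1/8*y**4 - 1/2*y**3 + 7/4*y**2 + 17/2*y - 45/8 to the basis.

S(f_2,g_5): lcm = x*y**2. S = 3*x + 1/96*y**6 + 1/24*y**5 - 7/48*y**4 - 17/24*y**3 + 15/32*y**2 + 4*y.
  reduce S modulo (f_1, f_2, g_3, g_4, g_5):
  remainder 1/96*y**6 + 1/24*y**5 - 11/96*y**4 - 7/12*y**3 + 1/32*y**2 + 15/8*y + 45/32 ≠ 0; add g_6 = 1/96*y**6 + 1/24*y**5 - 11/96*y**4 - 7/12*y**3 + 1/32*y**2 + 15/8*y + 45/32 to the basis.

S(g_4,g_5): lcm = x*y. S = -3*x + 1/96*y**5 + 1/24*y**4 - 1/48*y**3 - 7/12*y**2 - 53/32*y + 15/8.
  reduce S modulo (f_1, f_2, g_3, g_4, g_5, g_6):
  remainder 1/96*y**5 + 1/96*y**4 - 7/48*y**3 - 7/48*y**2 + 15/32*y + 15/32 ≠ 0; add g_7 = 1/96*y**5 + 1/96*y**4 - 7/48*y**3 - 7/48*y**2 + 15/32*y + 15/32 to the basis.

The other S-polynomials (S(f_1,g_4), S(f_2,g_4), S(g_3,g_4), S(f_1,g_5), S(g_3,g_5), S(f_1,g_6), S(f_2,g_6), S(g_3,g_6), S(g_4,g_6), S(g_5,g_6), S(f_1,g_7), S(f_2,g_7), S(g_3,g_7), S(g_4,g_7), S(g_5,g_7), S(g_6,g_7)) all reduce to 0 modulo the current basis, so we have a Gröbner basis.
Inter-reduce: drop elements whose leading term is divisible by another's, tail-reduce, and make monic.

G = {x - 1/96*y**4 - 1/24*y**3 + 7/48*y**2 + 17/24*y - 15/32, y**5 + y**4 - 14*y**3 - 14*y**2 + 45*y + 45}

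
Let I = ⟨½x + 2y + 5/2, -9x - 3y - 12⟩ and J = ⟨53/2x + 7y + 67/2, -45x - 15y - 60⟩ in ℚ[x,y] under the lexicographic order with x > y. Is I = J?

Yes, the ideals are equal.

Two ideals are equal iff their reduced Gröbner bases coincide (the reduced basis is unique for a fixed ordering).
Buchberger on the first generating set:
f_1 = ½x + 2y + 5/2, LT = x.
f_2 = -9x - 3y - 12, LT = x.

S(f_1,f_2): lcm = x. S = 11/3y + 11/3.
  leading term y: no divisor's leading term divides it; move 11/3y to the remainder.
  leading term 1: no divisor's leading term divides it; move 11/3 to the remainder.
  remainder 11/3y + 11/3 ≠ 0; add g_3 = 11/3y + 11/3 to the basis.

The other S-polynomials (S(f_1,g_3), S(f_2,g_3)) all reduce to 0 modulo the current basis, so we have a Gröbner basis.
Inter-reduce: drop elements whose leading term is divisible by another's, tail-reduce, and make monic.
Reduced Gröbner basis: {x + 1, y + 1}.

Buchberger on the second generating set:
h_1 = 53/2x + 7y + 67/2, LT = x.
h_2 = -45x - 15y - 60, LT = x.

S(h_1,h_2): lcm = x. S = -11/159y - 11/159.
  leading term y: no divisor's leading term divides it; move -11/159y to the remainder.
  leading term 1: no divisor's leading term divides it; move -11/159 to the remainder.
  remainder -11/159y - 11/159 ≠ 0; add k_3 = -11/159y - 11/159 to the basis.

The other S-polynomials (S(h_1,k_3), S(h_2,k_3)) all reduce to 0 modulo the current basis, so we have a Gröbner basis.
Inter-reduce: drop elements whose leading term is divisible by another's, tail-reduce, and make monic.
Reduced Gröbner basis: {x + 1, y + 1}.

These coincide, so the ideals are equal.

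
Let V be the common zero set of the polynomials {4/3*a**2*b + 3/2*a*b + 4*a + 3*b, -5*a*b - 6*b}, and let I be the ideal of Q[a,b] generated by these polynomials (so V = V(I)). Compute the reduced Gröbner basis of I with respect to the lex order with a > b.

G = {a + 39/50*b, b**2 - 20/13*b}

The reduced Gröbner basis is the canonical form of the ideal for this ordering.

f_1 = 4/3*a**2*b + 3/2*a*b + 4*a + 3*b, LT = a**2*b.
f_2 = -5*a*b - 6*b, LT = a*b.

S(f_1,f_2): lcm = a**2*b. S = -3/40*a*b + 3*a + 9/4*b.
  leading term a*b: subtract (3/200)·f_2 from -3/40*a*b + 3*a + 9/4*b → 3*a + 117/50*b
  leading term a: no divisor's leading term divides it; move 3*a to the remainder.
  leading term b: no divisor's leading term divides it; move 117/50*b to the remainder.
  remainder 3*a + 117/50*b ≠ 0; add g_3 = 3*a + 117/50*b to the basis.

S(f_1,g_3): lcm = a**2*b. S = -39/50*a*b**2 + 9/8*a*b + 3*a + 9/4*b.
  leading term a*b**2: subtract (39/250*b)·f_2 from -39/50*a*b**2 + 9/8*a*b + 3*a + 9/4*b → 9/8*a*b + 3*a + 117/125*b**2 + 9/4*b
  leading term a*b: subtract (-9/40)·f_2 from 9/8*a*b + 3*a + 117/125*b**2 + 9/4*b → 3*a + 117/125*b**2 + 9/10*b
  leading term a: subtract (1)·g_3 from 3*a + 117/125*b**2 + 9/10*b → 117/125*b**2 - 36/25*b
  leading term b**2: no divisor's leading term divides it; move 117/125*b**2 to the remainder.
  leading term b: no divisor's leading term divides it; move -36/25*b to the remainder.
  remainder 117/125*b**2 - 36/25*b ≠ 0; add g_4 = 117/125*b**2 - 36/25*b to the basis.

The other S-polynomials (S(f_2,g_3), S(f_1,g_4), S(f_2,g_4), S(g_3,g_4)) all reduce to 0 modulo the current basis, so we have a Gröbner basis.
Inter-reduce: drop elements whose leading term is divisible by another's, tail-reduce, and make monic.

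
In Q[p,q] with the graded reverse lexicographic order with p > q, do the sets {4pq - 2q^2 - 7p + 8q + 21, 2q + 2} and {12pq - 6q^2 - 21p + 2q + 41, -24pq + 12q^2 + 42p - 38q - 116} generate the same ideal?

Yes, the ideals are equal.

Two ideals are equal iff their reduced Gröbner bases coincide (the reduced basis is unique for a fixed ordering).
Buchberger on the first generating set:
f_1 = 4pq - 2q^2 - 7p + 8q + 21, LT = pq.
f_2 = 2q + 2, LT = q.

S(f_1,f_2): lcm = pq. S = -1/2q^2 - 11/4p + 2q + 21/4.
  leading term q^2: subtract (-1/4q)·f_2 from -1/2q^2 - 11/4p + 2q + 21/4 → -11/4p + 5/2q + 21/4
  leading term p: no divisor's leading term divides it; move -11/4p to the remainder.
  leading term q: subtract (5/4)·f_2 from 5/2q + 21/4 → 11/4
  leading term 1: no divisor's leading term divides it; move 11/4 to the remainder.
  remainder -11/4p + 11/4 ≠ 0; add g_3 = -11/4p + 11/4 to the basis.

The other S-polynomials (S(f_1,g_3), S(f_2,g_3)) all reduce to 0 modulo the current basis, so we have a Gröbner basis.
Inter-reduce: drop elements whose leading term is divisible by another's, tail-reduce, and make monic.
Reduced Gröbner basis: {p - 1, q + 1}.

Buchberger on the second generating set:
h_1 = 12pq - 6q^2 - 21p + 2q + 41, LT = pq.
h_2 = -24pq + 12q^2 + 42p - 38q - 116, LT = pq.

S(h_1,h_2): lcm = pq. S = -17/12q - 17/12.
  leading term q: no divisor's leading term divides it; move -17/12q to the remainder.
  leading term 1: no divisor's leading term divides it; move -17/12 to the remainder.
  remainder -17/12q - 17/12 ≠ 0; add k_3 = -17/12q - 17/12 to the basis.

S(h_1,k_3): lcm = pq. S = -1/2q^2 - 11/4p + 1/6q + 41/12.
  leading term q^2: subtract (6/17q)·k_3 from -1/2q^2 - 11/4p + 1/6q + 41/12 → -11/4p + 2/3q + 41/12
  leading term p: no divisor's leading term divides it; move -11/4p to the remainder.
  leading term q: subtract (-8/17)·k_3 from 2/3q + 41/12 → 11/4
  leading term 1: no divisor's leading term divides it; move 11/4 to the remainder.
  remainder -11/4p + 11/4 ≠ 0; add k_4 = -11/4p + 11/4 to the basis.

The other S-polynomials (S(h_2,k_3), S(h_1,k_4), S(h_2,k_4), S(k_3,k_4)) all reduce to 0 modulo the current basis, so we have a Gröbner basis.
Inter-reduce: drop elements whose leading term is divisible by another's, tail-reduce, and make monic.
Reduced Gröbner basis: {p - 1, q + 1}.

The two bases agree; hence the ideals are identical.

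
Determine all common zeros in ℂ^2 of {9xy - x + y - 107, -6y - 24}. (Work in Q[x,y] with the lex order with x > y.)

Compute a lex Gröbner basis by Buchberger's algorithm.
f_1 = 9xy - x + y - 107, LT = xy.
f_2 = -6y - 24, LT = y.

S(f_1,f_2): lcm = xy. S = -37/9x + 1/9y - 107/9.
  reduce S modulo (f_1, f_2):
  remainder -37/9x - 37/3 ≠ 0; add h_3 = -37/9x - 37/3 to the basis.

The other S-polynomials (S(f_1,h_3), S(f_2,h_3)) all reduce to 0 modulo the current basis, so we have a Gröbner basis.
Inter-reduce: drop elements whose leading term is divisible by another's, tail-reduce, and make monic.
Reduced Gröbner basis: {x + 3, y + 4}.

From the last basis element, y + 4 = 0, so y takes values in {-4}. Each choice, substituted upward through the basis, yields the corresponding point(s) of the solution set.
  y = -4: the earlier basis element becomes x + 3 = 0, giving x = -3 — point (-3, -4).

{(-3, -4)}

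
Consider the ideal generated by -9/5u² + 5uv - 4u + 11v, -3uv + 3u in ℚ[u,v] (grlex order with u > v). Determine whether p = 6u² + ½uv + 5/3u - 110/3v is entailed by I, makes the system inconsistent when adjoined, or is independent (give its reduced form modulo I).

First compute the reduced Gröbner basis of I by Buchberger's algorithm.
f_1 = -9/5u² + 5uv - 4u + 11v, LT = u².
f_2 = -3uv + 3u, LT = uv.

S(f_1,f_2): lcm = u²v. S = -25/9uv² + u² + 20/9uv - 55/9v².
  leading term uv²: subtract (25/27v)·f_2 from -25/9uv² + u² + 20/9uv - 55/9v² → u² - 5/9uv - 55/9v²
  leading term u²: subtract (-5/9)·f_1 from u² - 5/9uv - 55/9v² → 20/9uv - 55/9v² - 20/9u + 55/9v
  leading term uv: subtract (-20/27)·f_2 from 20/9uv - 55/9v² - 20/9u + 55/9v → -55/9v² + 55/9v
  leading term v²: no divisor's leading term divides it; move -55/9v² to the remainder.
  leading term v: no divisor's leading term divides it; move 55/9v to the remainder.
  remainder -55/9v² + 55/9v ≠ 0; add h_3 = -55/9v² + 55/9v to the basis.

S(f_1,h_3): leading monomials are coprime, so the S-polynomial reduces to 0 (Buchberger's first criterion).
S(f_2,h_3): lcm = uv². S = 0.
  remainder 0.

Every S-polynomial of the final basis reduces to 0, so we have a Gröbner basis.
Inter-reduce: drop elements whose leading term is divisible by another's, tail-reduce, and make monic.
Reduced Gröbner basis: {u² - 5/9u - 55/9v, uv - u, v² - v}.
Label its elements g_1 = u² - 5/9u - 55/9v, g_2 = uv - u, g_3 = v² - v.

Reduce p = 6u² + ½uv + 5/3u - 110/3v modulo G:
  leading term u²: subtract (6)·g_1 from 6u² + ½uv + 5/3u - 110/3v → ½uv + 5u
  leading term uv: subtract (½)·g_2 from ½uv + 5u → 11/2u
  leading term u: no divisor's leading term divides it; move 11/2u to the remainder.
  normal form = 11/2u.
The normal form is nonzero, so p ∉ I. Since p minus its normal form lies in I, I + (p) = I + (r) where r = 11/2u; decide whether this ideal is the whole ring.
Run Buchberger on G together with r (pairs among the g_i already reduce to 0 since G is a Gröbner basis):
g_1 = u² - 5/9u - 55/9v, LT = u².
g_2 = uv - u, LT = uv.
g_3 = v² - v, LT = v².
r = 11/2u, LT = u.

S(g_1,g_2): lcm = u²v. S = u² - 5/9uv - 55/9v².
  leading term u²: subtract (1)·g_1 from u² - 5/9uv - 55/9v² → -5/9uv - 55/9v² + 5/9u + 55/9v
  leading term uv: subtract (-5/9)·g_2 from -5/9uv - 55/9v² + 5/9u + 55/9v → -55/9v² + 55/9v
  leading term v²: subtract (-55/9)·g_3 from -55/9v² + 55/9v → 0
  remainder 0.

S(g_1,g_3): leading monomials are coprime, so the S-polynomial reduces to 0 (Buchberger's first criterion).
S(g_1,r): lcm = u². S = -5/9u - 55/9v.
  leading term u: subtract (-10/99)·r from -5/9u - 55/9v → -55/9v
  leading term v: no divisor's leading term divides it; move -55/9v to the remainder.
  remainder -55/9v ≠ 0; add m_5 = -55/9v to the basis.

S(g_2,g_3): lcm = uv². S = 0.
  remainder 0.

S(g_2,r): lcm = uv. S = -u.
  leading term u: subtract (-2/11)·r from -u → 0
  remainder 0.

S(g_3,r): leading monomials are coprime, so the S-polynomial reduces to 0 (Buchberger's first criterion).
S(g_1,m_5): leading monomials are coprime, so the S-polynomial reduces to 0 (Buchberger's first criterion).
S(g_2,m_5): lcm = uv. S = -u.
  leading term u: subtract (-2/11)·r from -u → 0
  remainder 0.

S(g_3,m_5): lcm = v². S = -v.
  leading term v: subtract (9/55)·m_5 from -v → 0
  remainder 0.

S(r,m_5): leading monomials are coprime, so the S-polynomial reduces to 0 (Buchberger's first criterion).
Every S-polynomial of the final basis reduces to 0, so we have a Gröbner basis.
Inter-reduce: drop elements whose leading term is divisible by another's, tail-reduce, and make monic.
Reduced Gröbner basis: {u, v}.
The reduced Gröbner basis of I + (p) is {u, v} ≠ {1}, a proper ideal, so the enlarged system stays consistent: p is independent of I, with normal form 11/2u.

Ideal membership is decidable via reduction modulo a Gröbner basis.

6u² + ½uv + 5/3u - 110/3v is independent of I; its normal form modulo I is 11/2u.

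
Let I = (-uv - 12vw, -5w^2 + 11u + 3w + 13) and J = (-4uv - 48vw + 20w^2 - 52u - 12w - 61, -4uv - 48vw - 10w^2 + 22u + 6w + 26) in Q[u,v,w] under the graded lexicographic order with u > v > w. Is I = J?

No, the ideals differ.

Two ideals are equal iff their reduced Gröbner bases coincide (the reduced basis is unique for a fixed ordering).
Buchberger on the first generating set:
f_1 = -uv - 12vw, LT = uv.
f_2 = -5w^2 + 11u + 3w + 13, LT = w^2.

The S-polynomials (S(f_1,f_2)) all reduce to 0 modulo the current basis, so we have a Gröbner basis.
Inter-reduce: drop elements whose leading term is divisible by another's, tail-reduce, and make monic.
Reduced Gröbner basis: {uv + 12vw, w^2 - 11/5u - 3/5w - 13/5}.

Buchberger on the second generating set:
h_1 = -4uv - 48vw + 20w^2 - 52u - 12w - 61, LT = uv.
h_2 = -4uv - 48vw - 10w^2 + 22u + 6w + 26, LT = uv.

S(h_1,h_2): lcm = uv. S = -15/2w^2 + 37/2u + 9/2w + 87/4.
  reduce S modulo (h_1, h_2):
  remainder -15/2w^2 + 37/2u + 9/2w + 87/4 ≠ 0; add k_3 = -15/2w^2 + 37/2u + 9/2w + 87/4 to the basis.

The other S-polynomials (S(h_1,k_3), S(h_2,k_3)) all reduce to 0 modulo the current basis, so we have a Gröbner basis.
Inter-reduce: drop elements whose leading term is divisible by another's, tail-reduce, and make monic.
Reduced Gröbner basis: {uv + 12vw + 2/3u + 3/4, w^2 - 37/15u - 3/5w - 29/10}.

Since the reduced bases disagree, the two ideals are not the same.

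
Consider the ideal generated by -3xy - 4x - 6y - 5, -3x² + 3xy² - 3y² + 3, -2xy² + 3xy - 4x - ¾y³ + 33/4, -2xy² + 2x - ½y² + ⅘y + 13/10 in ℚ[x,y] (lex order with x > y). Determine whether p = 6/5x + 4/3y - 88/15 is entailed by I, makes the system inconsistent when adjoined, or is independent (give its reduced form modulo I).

Adjoining 6/5x + 4/3y - 88/15 makes the ideal the whole ring: the system is inconsistent.

First compute the reduced Gröbner basis of I by Buchberger's algorithm.
f_1 = -3xy - 4x - 6y - 5, LT = xy.
f_2 = -3x² + 3xy² - 3y² + 3, LT = x².
f_3 = -2xy² + 3xy - 4x - ¾y³ + 33/4, LT = xy².
f_4 = -2xy² + 2x - ½y² + ⅘y + 13/10, LT = xy².

S(f_1,f_2): lcm = x²y. S = 4/3x² + xy³ + 2xy + 5/3x - y³ + y.
  leading term x²: subtract (-4/9)·f_2 from 4/3x² + xy³ + 2xy + 5/3x - y³ + y → xy³ + 4/3xy² + 2xy + 5/3x - y³ - 4/3y² + y + 4/3
  leading term xy³: subtract (-⅓y²)·f_1 from xy³ + 4/3xy² + 2xy + 5/3x - y³ - 4/3y² + y + 4/3 → 2xy + 5/3x - 3y³ - 3y² + y + 4/3
  leading term xy: subtract (-⅔)·f_1 from 2xy + 5/3x - 3y³ - 3y² + y + 4/3 → -x - 3y³ - 3y² - 3y - 2
  leading term x: no divisor's leading term divides it; move -x to the remainder.
  leading term y³: no divisor's leading term divides it; move -3y³ to the remainder.
  leading term y²: no divisor's leading term divides it; move -3y² to the remainder.
  leading term y: no divisor's leading term divides it; move -3y to the remainder.
  leading term 1: no divisor's leading term divides it; move -2 to the remainder.
  remainder -x - 3y³ - 3y² - 3y - 2 ≠ 0; add h_5 = -x - 3y³ - 3y² - 3y - 2 to the basis.

S(f_1,f_3): lcm = xy². S = 17/6xy - 2x - ⅜y³ + 2y² + 5/3y + 33/8.
  leading term xy: subtract (-17/18)·f_1 from 17/6xy - 2x - ⅜y³ + 2y² + 5/3y + 33/8 → -52/9x - ⅜y³ + 2y² - 4y - 43/72
  leading term x: subtract (52/9)·h_5 from -52/9x - ⅜y³ + 2y² - 4y - 43/72 → 407/24y³ + 58/3y² + 40/3y + 263/24
  leading term y³: no divisor's leading term divides it; move 407/24y³ to the remainder.
  leading term y²: no divisor's leading term divides it; move 58/3y² to the remainder.
  leading term y: no divisor's leading term divides it; move 40/3y to the remainder.
  leading term 1: no divisor's leading term divides it; move 263/24 to the remainder.
  remainder 407/24y³ + 58/3y² + 40/3y + 263/24 ≠ 0; add h_6 = 407/24y³ + 58/3y² + 40/3y + 263/24 to the basis.

S(f_1,f_4): lcm = xy². S = 4/3xy + x + 7/4y² + 31/15y + 13/20.
  leading term xy: subtract (-4/9)·f_1 from 4/3xy + x + 7/4y² + 31/15y + 13/20 → -7/9x + 7/4y² - ⅗y - 283/180
  leading term x: subtract (7/9)·h_5 from -7/9x + 7/4y² - ⅗y - 283/180 → 7/3y³ + 49/12y² + 26/15y - 1/60
  leading term y³: subtract (56/407)·h_6 from 7/3y³ + 49/12y² + 26/15y - 1/60 → 2317/1628y² - 206/2035y - 12409/8140
  leading term y²: no divisor's leading term divides it; move 2317/1628y² to the remainder.
  leading term y: no divisor's leading term divides it; move -206/2035y to the remainder.
  leading term 1: no divisor's leading term divides it; move -12409/8140 to the remainder.
  remainder 2317/1628y² - 206/2035y - 12409/8140 ≠ 0; add h_7 = 2317/1628y² - 206/2035y - 12409/8140 to the basis.

S(f_2,f_3): lcm = x²y². S = 3/2x²y - 2x² - xy⁴ - ⅜xy³ + 33/8x + y⁴ - y².
  leading term x²y: subtract (-½x)·f_1 from 3/2x²y - 2x² - xy⁴ - ⅜xy³ + 33/8x + y⁴ - y² → -4x² - xy⁴ - ⅜xy³ - 3xy + 13/8x + y⁴ - y²
  leading term x²: subtract (4/3)·f_2 from -4x² - xy⁴ - ⅜xy³ - 3xy + 13/8x + y⁴ - y² → -xy⁴ - ⅜xy³ - 4xy² - 3xy + 13/8x + y⁴ + 3y² - 4
  leading term xy⁴: subtract (⅓y³)·f_1 from -xy⁴ - ⅜xy³ - 4xy² - 3xy + 13/8x + y⁴ + 3y² - 4 → 23/24xy³ - 4xy² - 3xy + 13/8x + 3y⁴ + 5/3y³ + 3y² - 4
  leading term xy³: subtract (-23/72y²)·f_1 from 23/24xy³ - 4xy² - 3xy + 13/8x + 3y⁴ + 5/3y³ + 3y² - 4 → -95/18xy² - 3xy + 13/8x + 3y⁴ - ¼y³ + 101/72y² - 4
  leading term xy²: subtract (95/54y)·f_1 from -95/18xy² - 3xy + 13/8x + 3y⁴ - ¼y³ + 101/72y² - 4 → 109/27xy + 13/8x + 3y⁴ - ¼y³ + 287/24y² + 475/54y - 4
  leading term xy: subtract (-109/81)·f_1 from 109/27xy + 13/8x + 3y⁴ - ¼y³ + 287/24y² + 475/54y - 4 → -2435/648x + 3y⁴ - ¼y³ + 287/24y² + 13/18y - 869/81
  leading term x: subtract (2435/648)·h_5 from -2435/648x + 3y⁴ - ¼y³ + 287/24y² + 13/18y - 869/81 → 3y⁴ + 2381/216y³ + 2509/108y² + 2591/216y - 347/108
  leading term y⁴: subtract (72/407y)·h_6 from 3y⁴ + 2381/216y³ + 2509/108y² + 2591/216y - 347/108 → 668395/87912y³ + 917483/43956y² + 884113/87912y - 347/108
  leading term y³: subtract (668395/1490841)·h_6 from 668395/87912y³ + 917483/43956y² + 884113/87912y - 347/108 → 72782647/5963364y² + 16216399/3975576y - 96916097/11926728
  leading term y²: subtract (10397521/1212453)·h_7 from 72782647/5963364y² + 16216399/3975576y - 96916097/11926728 → 239925149/48498120y + 239925149/48498120
  leading term y: no divisor's leading term divides it; move 239925149/48498120y to the remainder.
  leading term 1: no divisor's leading term divides it; move 239925149/48498120 to the remainder.
  remainder 239925149/48498120y + 239925149/48498120 ≠ 0; add h_8 = 239925149/48498120y + 239925149/48498120 to the basis.

The other S-polynomials (S(f_2,f_4), S(f_3,f_4), S(f_1,h_5), S(f_2,h_5), S(f_3,h_5), S(f_4,h_5), S(f_1,h_6), S(f_2,h_6), S(f_3,h_6), S(f_4,h_6), S(h_5,h_6), S(f_1,h_7), S(f_2,h_7), S(f_3,h_7), S(f_4,h_7), S(h_5,h_7), S(h_6,h_7), S(f_1,h_8), S(f_2,h_8), S(f_3,h_8), S(f_4,h_8), S(h_5,h_8), S(h_6,h_8), S(h_7,h_8)) all reduce to 0 modulo the current basis, so we have a Gröbner basis.
Inter-reduce: drop elements whose leading term is divisible by another's, tail-reduce, and make monic.
Reduced Gröbner basis: {x - 1, y + 1}.
Label its elements g_1 = x - 1, g_2 = y + 1.

Reduce p = 6/5x + 4/3y - 88/15 modulo G:
  leading term x: subtract (6/5)·g_1 from 6/5x + 4/3y - 88/15 → 4/3y - 14/3
  leading term y: subtract (4/3)·g_2 from 4/3y - 14/3 → -6
  leading term 1: no divisor's leading term divides it; move -6 to the remainder.
  normal form = -6.
The normal form is nonzero, so p ∉ I. Since p minus its normal form lies in I, I + (p) = I + (r) where r = -6; decide whether this ideal is the whole ring.
Here r = -6 is a nonzero constant, hence a unit: 1 ∈ I + (p), the Gröbner basis of I + (p) is {1}, and the enlarged system has no common solution — adjoining p is inconsistent.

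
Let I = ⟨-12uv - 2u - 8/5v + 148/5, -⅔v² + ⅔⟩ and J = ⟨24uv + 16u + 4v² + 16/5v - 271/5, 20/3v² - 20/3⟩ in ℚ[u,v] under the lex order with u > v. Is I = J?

Equality of ideals is decidable: compute both reduced Gröbner bases (unique for the ordering) and check whether they agree.
Buchberger on the first generating set:
f_1 = -12uv - 2u - 8/5v + 148/5, LT = uv.
f_2 = -⅔v² + ⅔, LT = v².

S(f_1,f_2): lcm = uv². S = ⅙uv + u + 2/15v² - 37/15v.
  leading term uv: subtract (-1/72)·f_1 from ⅙uv + u + 2/15v² - 37/15v → 35/36u + 2/15v² - 112/45v + 37/90
  leading term u: no divisor's leading term divides it; move 35/36u to the remainder.
  leading term v²: subtract (-⅕)·f_2 from 2/15v² - 112/45v + 37/90 → -112/45v + 49/90
  leading term v: no divisor's leading term divides it; move -112/45v to the remainder.
  leading term 1: no divisor's leading term divides it; move 49/90 to the remainder.
  remainder 35/36u - 112/45v + 49/90 ≠ 0; add g_3 = 35/36u - 112/45v + 49/90 to the basis.

The other S-polynomials (S(f_1,g_3), S(f_2,g_3)) all reduce to 0 modulo the current basis, so we have a Gröbner basis.
Inter-reduce: drop elements whose leading term is divisible by another's, tail-reduce, and make monic.
Reduced Gröbner basis: {u - 64/25v + 14/25, v² - 1}.

Buchberger on the second generating set:
h_1 = 24uv + 16u + 4v² + 16/5v - 271/5, LT = uv.
h_2 = 20/3v² - 20/3, LT = v².

S(h_1,h_2): lcm = uv². S = ⅔uv + u + ⅙v³ + 2/15v² - 271/120v.
  leading term uv: subtract (1/36)·h_1 from ⅔uv + u + ⅙v³ + 2/15v² - 271/120v → 5/9u + ⅙v³ + 1/45v² - 169/72v + 271/180
  leading term u: no divisor's leading term divides it; move 5/9u to the remainder.
  leading term v³: subtract (1/40v)·h_2 from ⅙v³ + 1/45v² - 169/72v + 271/180 → 1/45v² - 157/72v + 271/180
  leading term v²: subtract (1/300)·h_2 from 1/45v² - 157/72v + 271/180 → -157/72v + 55/36
  leading term v: no divisor's leading term divides it; move -157/72v to the remainder.
  leading term 1: no divisor's leading term divides it; move 55/36 to the remainder.
  remainder 5/9u - 157/72v + 55/36 ≠ 0; add k_3 = 5/9u - 157/72v + 55/36 to the basis.

The other S-polynomials (S(h_1,k_3), S(h_2,k_3)) all reduce to 0 modulo the current basis, so we have a Gröbner basis.
Inter-reduce: drop elements whose leading term is divisible by another's, tail-reduce, and make monic.
Reduced Gröbner basis: {u - 157/40v + 11/4, v² - 1}.

Since the reduced bases disagree, the two ideals are not the same.

No, the ideals differ.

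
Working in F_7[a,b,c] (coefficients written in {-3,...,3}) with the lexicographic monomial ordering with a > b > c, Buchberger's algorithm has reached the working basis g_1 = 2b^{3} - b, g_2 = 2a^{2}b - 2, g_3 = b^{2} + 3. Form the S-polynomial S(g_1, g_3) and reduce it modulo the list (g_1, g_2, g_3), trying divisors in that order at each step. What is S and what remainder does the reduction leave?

lcm(LM(g_1), LM(g_3)) = b^{3}.
S = (lcm/LT(g_1))·g_1 − (lcm/LT(g_3))·g_3 = 0.
Reduce S modulo (g_1, g_2, g_3) in that order:
The remainder is 0, so this S-polynomial contributes no new basis element.

S(g_1, g_3) = 0; remainder on division = 0.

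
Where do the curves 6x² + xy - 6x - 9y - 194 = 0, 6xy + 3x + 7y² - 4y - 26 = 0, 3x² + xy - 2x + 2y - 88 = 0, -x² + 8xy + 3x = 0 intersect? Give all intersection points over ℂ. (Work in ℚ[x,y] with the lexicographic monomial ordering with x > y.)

Compute a lex Gröbner basis by Buchberger's algorithm.
f_1 = 6x² + xy - 6x - 9y - 194, LT = x².
f_2 = 6xy + 3x + 7y² - 4y - 26, LT = xy.
f_3 = 3x² + xy - 2x + 2y - 88, LT = x².
f_4 = -x² + 8xy + 3x, LT = x².

S(f_1,f_2): lcm = x²y. S = -½x² - xy² - ⅓xy + 13/3x - 3/2y² - 97/3y.
  leading term x²: subtract (-1/12)·f_1 from -½x² - xy² - ⅓xy + 13/3x - 3/2y² - 97/3y → -xy² - ¼xy + 23/6x - 3/2y² - 397/12y - 97/6
  leading term xy²: subtract (-⅙y)·f_2 from -xy² - ¼xy + 23/6x - 3/2y² - 397/12y - 97/6 → ¼xy + 23/6x + 7/6y³ - 13/6y² - 449/12y - 97/6
  leading term xy: subtract (1/24)·f_2 from ¼xy + 23/6x + 7/6y³ - 13/6y² - 449/12y - 97/6 → 89/24x + 7/6y³ - 59/24y² - 149/4y - 181/12
  leading term x: no divisor's leading term divides it; move 89/24x to the remainder.
  leading term y³: no divisor's leading term divides it; move 7/6y³ to the remainder.
  leading term y²: no divisor's leading term divides it; move -59/24y² to the remainder.
  leading term y: no divisor's leading term divides it; move -149/4y to the remainder.
  leading term 1: no divisor's leading term divides it; move -181/12 to the remainder.
  remainder 89/24x + 7/6y³ - 59/24y² - 149/4y - 181/12 ≠ 0; add h_5 = 89/24x + 7/6y³ - 59/24y² - 149/4y - 181/12 to the basis.

S(f_1,f_3): lcm = x². S = -⅙xy - ⅓x - 13/6y - 3.
  leading term xy: subtract (-1/36)·f_2 from -⅙xy - ⅓x - 13/6y - 3 → -¼x + 7/36y² - 41/18y - 67/18
  leading term x: subtract (-6/89)·h_5 from -¼x + 7/36y² - 41/18y - 67/18 → 7/89y³ + 23/801y² - 3836/801y - 3796/801
  leading term y³: no divisor's leading term divides it; move 7/89y³ to the remainder.
  leading term y²: no divisor's leading term divides it; move 23/801y² to the remainder.
  leading term y: no divisor's leading term divides it; move -3836/801y to the remainder.
  leading term 1: no divisor's leading term divides it; move -3796/801 to the remainder.
  remainder 7/89y³ + 23/801y² - 3836/801y - 3796/801 ≠ 0; add h_6 = 7/89y³ + 23/801y² - 3836/801y - 3796/801 to the basis.

S(f_1,f_4): lcm = x². S = 49/6xy + 2x - 3/2y - 97/3.
  leading term xy: subtract (49/36)·f_2 from 49/6xy + 2x - 3/2y - 97/3 → -25/12x - 343/36y² + 71/18y + 55/18
  leading term x: subtract (-50/89)·h_5 from -25/12x - 343/36y² + 71/18y + 55/18 → 175/267y³ - 8738/801y² - 13603/801y - 4340/801
  leading term y³: subtract (25/3)·h_6 from 175/267y³ - 8738/801y² - 13603/801y - 4340/801 → -301/27y² + 619/27y + 920/27
  leading term y²: no divisor's leading term divides it; move -301/27y² to the remainder.
  leading term y: no divisor's leading term divides it; move 619/27y to the remainder.
  leading term 1: no divisor's leading term divides it; move 920/27 to the remainder.
  remainder -301/27y² + 619/27y + 920/27 ≠ 0; add h_7 = -301/27y² + 619/27y + 920/27 to the basis.

S(f_2,f_3): lcm = x²y. S = ½x² + ⅚xy² - 13/3x - ⅔y² + 88/3y.
  leading term x²: subtract (1/12)·f_1 from ½x² + ⅚xy² - 13/3x - ⅔y² + 88/3y → ⅚xy² - 1/12xy - 23/6x - ⅔y² + 361/12y + 97/6
  leading term xy²: subtract (5/36y)·f_2 from ⅚xy² - 1/12xy - 23/6x - ⅔y² + 361/12y + 97/6 → -½xy - 23/6x - 35/36y³ - 1/9y² + 1213/36y + 97/6
  leading term xy: subtract (-1/12)·f_2 from -½xy - 23/6x - 35/36y³ - 1/9y² + 1213/36y + 97/6 → -43/12x - 35/36y³ + 17/36y² + 1201/36y + 14
  leading term x: subtract (-86/89)·h_5 from -43/12x - 35/36y³ + 17/36y² + 1201/36y + 14 → 497/3204y³ - 3049/1602y² - 8437/3204y - 307/534
  leading term y³: subtract (71/36)·h_6 from 497/3204y³ - 3049/1602y² - 8437/3204y - 307/534 → -635/324y² + 2207/324y + 1421/162
  leading term y²: subtract (635/3612)·h_7 from -635/324y² + 2207/324y + 1421/162 → 5023/1806y + 5023/1806
  leading term y: no divisor's leading term divides it; move 5023/1806y to the remainder.
  leading term 1: no divisor's leading term divides it; move 5023/1806 to the remainder.
  remainder 5023/1806y + 5023/1806 ≠ 0; add h_8 = 5023/1806y + 5023/1806 to the basis.

The other S-polynomials (S(f_2,f_4), S(f_3,f_4), S(f_1,h_5), S(f_2,h_5), S(f_3,h_5), S(f_4,h_5), S(f_1,h_6), S(f_2,h_6), S(f_3,h_6), S(f_4,h_6), S(h_5,h_6), S(f_1,h_7), S(f_2,h_7), S(f_3,h_7), S(f_4,h_7), S(h_5,h_7), S(h_6,h_7), S(f_1,h_8), S(f_2,h_8), S(f_3,h_8), S(f_4,h_8), S(h_5,h_8), S(h_6,h_8), S(h_7,h_8)) all reduce to 0 modulo the current basis, so we have a Gröbner basis.
Inter-reduce: drop elements whose leading term is divisible by another's, tail-reduce, and make monic.
Reduced Gröbner basis: {x + 5, y + 1}.

The lex basis is triangular: the last element involves only y. Solving y + 1 = 0 gives y ∈ {-1}; substituting each value into the earlier elements determines the remaining variables.
  y = -1: the earlier basis element becomes x + 5 = 0, giving x = -5 — point (-5, -1).
Substituting each solution back into the original system confirms all equations vanish.

{(-5, -1)}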